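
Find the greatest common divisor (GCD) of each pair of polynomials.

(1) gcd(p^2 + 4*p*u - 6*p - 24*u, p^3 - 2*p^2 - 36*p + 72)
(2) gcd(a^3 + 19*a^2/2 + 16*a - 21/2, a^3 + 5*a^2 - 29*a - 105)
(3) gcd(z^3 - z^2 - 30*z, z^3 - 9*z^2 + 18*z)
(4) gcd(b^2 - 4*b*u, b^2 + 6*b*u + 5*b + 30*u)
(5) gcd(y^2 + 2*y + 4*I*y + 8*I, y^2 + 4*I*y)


(1) = p - 6
(2) = a^2 + 10*a + 21
(3) = gcd(z*(z - 6)*(z + 5), z*(z - 6)*(z - 3)) = z^2 - 6*z
(4) = gcd(b*(b - 4*u), (b + 5)*(b + 6*u)) = 1
(5) = y + 4*I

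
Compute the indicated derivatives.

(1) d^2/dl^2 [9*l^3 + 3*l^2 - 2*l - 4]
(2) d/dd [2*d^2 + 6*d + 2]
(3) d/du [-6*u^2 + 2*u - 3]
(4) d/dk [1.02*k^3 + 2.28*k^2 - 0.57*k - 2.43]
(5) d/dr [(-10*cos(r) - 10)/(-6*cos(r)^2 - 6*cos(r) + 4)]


(1) = 54*l + 6
(2) = 4*d + 6
(3) = 2 - 12*u
(4) = 3.06*k^2 + 4.56*k - 0.57
(5) = 5*(3*cos(r)^2 + 6*cos(r) + 5)*sin(r)/(-3*sin(r)^2 + 3*cos(r) + 1)^2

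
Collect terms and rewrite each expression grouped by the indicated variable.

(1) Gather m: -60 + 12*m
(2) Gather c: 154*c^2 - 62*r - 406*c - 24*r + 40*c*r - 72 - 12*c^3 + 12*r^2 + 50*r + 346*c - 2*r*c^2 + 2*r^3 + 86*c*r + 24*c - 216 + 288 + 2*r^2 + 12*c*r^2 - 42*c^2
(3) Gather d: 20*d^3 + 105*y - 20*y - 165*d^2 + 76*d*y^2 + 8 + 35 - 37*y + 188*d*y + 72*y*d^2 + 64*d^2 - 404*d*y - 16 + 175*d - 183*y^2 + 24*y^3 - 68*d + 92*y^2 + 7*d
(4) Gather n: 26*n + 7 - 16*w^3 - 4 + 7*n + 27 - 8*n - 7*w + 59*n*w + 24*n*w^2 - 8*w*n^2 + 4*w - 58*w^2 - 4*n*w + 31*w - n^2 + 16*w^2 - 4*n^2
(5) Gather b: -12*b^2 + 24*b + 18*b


(1) = 12*m - 60
(2) = -12*c^3 + c^2*(112 - 2*r) + c*(12*r^2 + 126*r - 36) + 2*r^3 + 14*r^2 - 36*r
(3) = 20*d^3 + d^2*(72*y - 101) + d*(76*y^2 - 216*y + 114) + 24*y^3 - 91*y^2 + 48*y + 27
(4) = n^2*(-8*w - 5) + n*(24*w^2 + 55*w + 25) - 16*w^3 - 42*w^2 + 28*w + 30
(5) = -12*b^2 + 42*b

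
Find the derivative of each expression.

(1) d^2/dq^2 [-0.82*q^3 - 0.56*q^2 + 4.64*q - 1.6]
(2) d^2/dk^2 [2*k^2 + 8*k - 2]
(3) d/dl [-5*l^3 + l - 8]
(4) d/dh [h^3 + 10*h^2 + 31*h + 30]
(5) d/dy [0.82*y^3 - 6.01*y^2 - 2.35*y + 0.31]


(1) = -4.92*q - 1.12
(2) = 4
(3) = 1 - 15*l^2
(4) = 3*h^2 + 20*h + 31
(5) = 2.46*y^2 - 12.02*y - 2.35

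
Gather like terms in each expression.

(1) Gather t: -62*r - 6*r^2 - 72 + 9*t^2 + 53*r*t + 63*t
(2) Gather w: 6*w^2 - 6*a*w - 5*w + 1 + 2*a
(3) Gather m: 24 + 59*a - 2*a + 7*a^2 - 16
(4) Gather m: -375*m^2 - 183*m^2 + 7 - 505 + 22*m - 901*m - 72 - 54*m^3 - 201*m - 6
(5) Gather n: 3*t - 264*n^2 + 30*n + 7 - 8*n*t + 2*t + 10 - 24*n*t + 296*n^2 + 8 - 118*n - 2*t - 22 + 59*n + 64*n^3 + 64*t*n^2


(1) = -6*r^2 - 62*r + 9*t^2 + t*(53*r + 63) - 72
(2) = 2*a + 6*w^2 + w*(-6*a - 5) + 1
(3) = 7*a^2 + 57*a + 8
(4) = -54*m^3 - 558*m^2 - 1080*m - 576
(5) = 64*n^3 + n^2*(64*t + 32) + n*(-32*t - 29) + 3*t + 3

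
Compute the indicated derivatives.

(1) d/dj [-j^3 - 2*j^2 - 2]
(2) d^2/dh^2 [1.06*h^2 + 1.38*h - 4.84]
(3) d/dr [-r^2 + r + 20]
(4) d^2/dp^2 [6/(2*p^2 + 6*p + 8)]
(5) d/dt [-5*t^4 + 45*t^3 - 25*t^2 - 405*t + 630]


(1) = j*(-3*j - 4)
(2) = 2.12000000000000
(3) = 1 - 2*r
(4) = 6*(-p^2 - 3*p + (2*p + 3)^2 - 4)/(p^2 + 3*p + 4)^3
(5) = -20*t^3 + 135*t^2 - 50*t - 405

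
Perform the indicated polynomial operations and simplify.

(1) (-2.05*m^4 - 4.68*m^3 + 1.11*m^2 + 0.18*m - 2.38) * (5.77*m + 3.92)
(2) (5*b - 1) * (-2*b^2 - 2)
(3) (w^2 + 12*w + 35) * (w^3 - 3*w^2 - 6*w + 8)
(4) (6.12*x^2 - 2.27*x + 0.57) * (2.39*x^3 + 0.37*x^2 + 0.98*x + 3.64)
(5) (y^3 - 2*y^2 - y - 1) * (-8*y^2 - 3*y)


(1) = -11.8285*m^5 - 35.0396*m^4 - 11.9409*m^3 + 5.3898*m^2 - 13.027*m - 9.3296
(2) = -10*b^3 + 2*b^2 - 10*b + 2
(3) = w^5 + 9*w^4 - 7*w^3 - 169*w^2 - 114*w + 280
(4) = 14.6268*x^5 - 3.1609*x^4 + 6.52*x^3 + 20.2631*x^2 - 7.7042*x + 2.0748
(5) = -8*y^5 + 13*y^4 + 14*y^3 + 11*y^2 + 3*y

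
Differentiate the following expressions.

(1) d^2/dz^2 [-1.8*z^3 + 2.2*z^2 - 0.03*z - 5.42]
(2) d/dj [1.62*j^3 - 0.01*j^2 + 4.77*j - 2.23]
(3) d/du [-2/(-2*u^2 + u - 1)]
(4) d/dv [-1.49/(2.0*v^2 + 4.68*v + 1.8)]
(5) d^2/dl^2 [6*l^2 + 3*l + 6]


(1) = 4.4 - 10.8*z
(2) = 4.86*j^2 - 0.02*j + 4.77
(3) = 2*(1 - 4*u)/(2*u^2 - u + 1)^2
(4) = (5.96*v + 6.9732)/(2.0*v^2 + 4.68*v + 1.8)^2
(5) = 12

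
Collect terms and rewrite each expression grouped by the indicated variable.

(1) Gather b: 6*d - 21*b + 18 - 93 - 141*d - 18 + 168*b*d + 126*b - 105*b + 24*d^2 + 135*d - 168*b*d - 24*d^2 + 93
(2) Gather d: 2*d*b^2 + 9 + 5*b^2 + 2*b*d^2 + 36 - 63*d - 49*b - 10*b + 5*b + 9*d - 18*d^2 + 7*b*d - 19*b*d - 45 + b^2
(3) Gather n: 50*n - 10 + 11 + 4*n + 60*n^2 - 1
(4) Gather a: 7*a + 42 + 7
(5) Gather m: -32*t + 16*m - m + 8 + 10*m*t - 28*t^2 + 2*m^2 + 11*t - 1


(1) = 0
(2) = 6*b^2 - 54*b + d^2*(2*b - 18) + d*(2*b^2 - 12*b - 54)
(3) = 60*n^2 + 54*n
(4) = 7*a + 49
(5) = 2*m^2 + m*(10*t + 15) - 28*t^2 - 21*t + 7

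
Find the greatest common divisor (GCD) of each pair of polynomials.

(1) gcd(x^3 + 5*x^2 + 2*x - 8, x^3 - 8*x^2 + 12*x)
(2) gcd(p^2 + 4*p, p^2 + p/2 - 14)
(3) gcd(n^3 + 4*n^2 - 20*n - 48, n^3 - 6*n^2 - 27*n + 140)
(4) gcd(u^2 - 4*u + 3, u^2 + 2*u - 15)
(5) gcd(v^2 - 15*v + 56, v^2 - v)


(1) = 1
(2) = gcd(p*(p + 4), (p - 7/2)*(p + 4)) = p + 4
(3) = gcd((n - 4)*(n + 2)*(n + 6), (n - 7)*(n - 4)*(n + 5)) = n - 4
(4) = u - 3
(5) = gcd((v - 8)*(v - 7), v*(v - 1)) = 1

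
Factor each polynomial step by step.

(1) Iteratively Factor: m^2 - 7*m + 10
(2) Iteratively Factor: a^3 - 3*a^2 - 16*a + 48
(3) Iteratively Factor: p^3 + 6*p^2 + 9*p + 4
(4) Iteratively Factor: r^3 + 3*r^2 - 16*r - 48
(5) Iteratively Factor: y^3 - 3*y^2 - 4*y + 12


(1) = (m - 2)*(m - 5)
(2) = (a + 4)*(a^2 - 7*a + 12) = (a - 4)*(a + 4)*(a - 3)
(3) = (p + 1)*(p^2 + 5*p + 4) = (p + 1)*(p + 4)*(p + 1)
(4) = (r + 3)*(r^2 - 16) = (r + 3)*(r + 4)*(r - 4)
(5) = (y - 3)*(y^2 - 4) = (y - 3)*(y + 2)*(y - 2)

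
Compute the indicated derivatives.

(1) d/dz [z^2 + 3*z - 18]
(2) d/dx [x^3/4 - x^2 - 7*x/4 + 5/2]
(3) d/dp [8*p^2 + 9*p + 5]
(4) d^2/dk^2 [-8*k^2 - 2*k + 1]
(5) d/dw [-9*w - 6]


(1) = 2*z + 3
(2) = 3*x^2/4 - 2*x - 7/4
(3) = 16*p + 9
(4) = -16
(5) = -9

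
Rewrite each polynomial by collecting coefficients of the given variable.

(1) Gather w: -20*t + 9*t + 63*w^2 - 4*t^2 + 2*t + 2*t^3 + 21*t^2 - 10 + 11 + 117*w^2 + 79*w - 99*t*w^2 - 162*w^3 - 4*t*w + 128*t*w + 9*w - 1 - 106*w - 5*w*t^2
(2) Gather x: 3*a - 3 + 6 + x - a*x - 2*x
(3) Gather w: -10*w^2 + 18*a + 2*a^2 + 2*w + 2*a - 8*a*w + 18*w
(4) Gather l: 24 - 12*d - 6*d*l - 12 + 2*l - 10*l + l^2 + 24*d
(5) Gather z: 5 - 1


(1) = 2*t^3 + 17*t^2 - 9*t - 162*w^3 + w^2*(180 - 99*t) + w*(-5*t^2 + 124*t - 18)
(2) = 3*a + x*(-a - 1) + 3
(3) = 2*a^2 + 20*a - 10*w^2 + w*(20 - 8*a)
(4) = 12*d + l^2 + l*(-6*d - 8) + 12
(5) = 4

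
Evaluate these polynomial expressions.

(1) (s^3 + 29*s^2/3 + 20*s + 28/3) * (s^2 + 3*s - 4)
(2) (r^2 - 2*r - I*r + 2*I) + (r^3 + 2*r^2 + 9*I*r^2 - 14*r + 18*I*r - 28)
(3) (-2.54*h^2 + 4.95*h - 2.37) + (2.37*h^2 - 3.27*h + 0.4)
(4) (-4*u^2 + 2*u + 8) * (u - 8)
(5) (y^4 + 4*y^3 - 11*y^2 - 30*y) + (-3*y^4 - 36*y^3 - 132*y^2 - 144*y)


(1) = s^5 + 38*s^4/3 + 45*s^3 + 92*s^2/3 - 52*s - 112/3
(2) = r^3 + 3*r^2 + 9*I*r^2 - 16*r + 17*I*r - 28 + 2*I
(3) = -0.17*h^2 + 1.68*h - 1.97
(4) = -4*u^3 + 34*u^2 - 8*u - 64
(5) = -2*y^4 - 32*y^3 - 143*y^2 - 174*y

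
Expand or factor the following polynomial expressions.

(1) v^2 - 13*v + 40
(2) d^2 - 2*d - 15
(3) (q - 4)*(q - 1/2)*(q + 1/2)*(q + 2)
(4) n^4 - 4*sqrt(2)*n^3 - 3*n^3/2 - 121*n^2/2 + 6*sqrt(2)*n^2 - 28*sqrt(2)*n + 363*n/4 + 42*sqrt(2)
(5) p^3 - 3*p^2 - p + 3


(1) = (v - 8)*(v - 5)
(2) = (d - 5)*(d + 3)
(3) = q^4 - 2*q^3 - 33*q^2/4 + q/2 + 2
(4) = (n - 3/2)*(n - 8*sqrt(2))*(n + sqrt(2)/2)*(n + 7*sqrt(2)/2)
(5) = (p - 3)*(p - 1)*(p + 1)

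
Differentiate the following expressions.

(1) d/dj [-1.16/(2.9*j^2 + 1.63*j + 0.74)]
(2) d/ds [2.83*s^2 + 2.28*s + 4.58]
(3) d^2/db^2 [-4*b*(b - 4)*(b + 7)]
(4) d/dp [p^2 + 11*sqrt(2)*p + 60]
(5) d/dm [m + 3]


(1) = (6.728*j + 1.8908)/(2.9*j^2 + 1.63*j + 0.74)^2
(2) = 5.66*s + 2.28
(3) = -24*b - 24
(4) = 2*p + 11*sqrt(2)
(5) = 1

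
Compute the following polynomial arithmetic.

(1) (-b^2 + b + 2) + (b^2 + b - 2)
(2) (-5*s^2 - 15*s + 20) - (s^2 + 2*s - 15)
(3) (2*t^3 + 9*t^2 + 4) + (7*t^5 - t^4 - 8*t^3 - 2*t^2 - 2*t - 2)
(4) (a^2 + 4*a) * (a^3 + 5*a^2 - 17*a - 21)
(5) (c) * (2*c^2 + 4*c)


(1) = 2*b
(2) = -6*s^2 - 17*s + 35
(3) = 7*t^5 - t^4 - 6*t^3 + 7*t^2 - 2*t + 2
(4) = a^5 + 9*a^4 + 3*a^3 - 89*a^2 - 84*a
(5) = 2*c^3 + 4*c^2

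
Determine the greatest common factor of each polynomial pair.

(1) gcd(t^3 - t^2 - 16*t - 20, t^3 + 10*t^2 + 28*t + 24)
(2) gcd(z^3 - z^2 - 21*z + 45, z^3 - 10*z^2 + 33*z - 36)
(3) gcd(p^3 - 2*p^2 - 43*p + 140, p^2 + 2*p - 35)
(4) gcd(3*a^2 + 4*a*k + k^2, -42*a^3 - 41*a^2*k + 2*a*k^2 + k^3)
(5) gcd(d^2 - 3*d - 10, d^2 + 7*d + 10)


(1) = gcd((t - 5)*(t + 2)^2, (t + 2)^2*(t + 6)) = t^2 + 4*t + 4
(2) = gcd((z - 3)^2*(z + 5), (z - 4)*(z - 3)^2) = z^2 - 6*z + 9
(3) = gcd((p - 5)*(p - 4)*(p + 7), (p - 5)*(p + 7)) = p^2 + 2*p - 35
(4) = a + k
(5) = d + 2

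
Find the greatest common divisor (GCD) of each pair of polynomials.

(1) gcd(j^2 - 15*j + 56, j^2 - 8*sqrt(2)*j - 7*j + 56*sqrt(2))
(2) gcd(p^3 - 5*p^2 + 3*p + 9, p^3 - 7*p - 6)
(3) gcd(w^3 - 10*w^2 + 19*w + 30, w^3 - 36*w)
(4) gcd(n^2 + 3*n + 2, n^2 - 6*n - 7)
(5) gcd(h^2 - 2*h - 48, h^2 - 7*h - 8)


(1) = j - 7
(2) = p^2 - 2*p - 3
(3) = w - 6
(4) = n + 1
(5) = h - 8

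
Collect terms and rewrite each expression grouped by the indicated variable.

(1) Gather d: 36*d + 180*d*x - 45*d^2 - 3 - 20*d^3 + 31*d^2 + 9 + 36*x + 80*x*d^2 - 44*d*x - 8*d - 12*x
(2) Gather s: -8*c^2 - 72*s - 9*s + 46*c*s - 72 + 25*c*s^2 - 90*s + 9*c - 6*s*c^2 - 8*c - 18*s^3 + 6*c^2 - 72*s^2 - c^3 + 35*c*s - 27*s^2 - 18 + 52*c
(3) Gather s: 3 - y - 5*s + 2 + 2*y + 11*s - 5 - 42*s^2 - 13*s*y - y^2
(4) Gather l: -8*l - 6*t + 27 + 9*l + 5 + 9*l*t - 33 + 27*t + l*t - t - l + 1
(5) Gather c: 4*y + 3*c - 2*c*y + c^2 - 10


(1) = -20*d^3 + d^2*(80*x - 14) + d*(136*x + 28) + 24*x + 6
(2) = -c^3 - 2*c^2 + 53*c - 18*s^3 + s^2*(25*c - 99) + s*(-6*c^2 + 81*c - 171) - 90
(3) = -42*s^2 + s*(6 - 13*y) - y^2 + y
(4) = 10*l*t + 20*t
(5) = c^2 + c*(3 - 2*y) + 4*y - 10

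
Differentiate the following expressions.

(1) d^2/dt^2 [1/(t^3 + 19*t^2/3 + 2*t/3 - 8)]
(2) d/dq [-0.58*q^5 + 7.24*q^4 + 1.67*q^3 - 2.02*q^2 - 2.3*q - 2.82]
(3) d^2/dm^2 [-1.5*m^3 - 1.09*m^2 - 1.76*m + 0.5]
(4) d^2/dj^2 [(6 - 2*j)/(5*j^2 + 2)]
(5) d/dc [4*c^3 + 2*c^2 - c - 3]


(1) = 6*(-(9*t + 19)*(3*t^3 + 19*t^2 + 2*t - 24) + (9*t^2 + 38*t + 2)^2)/(3*t^3 + 19*t^2 + 2*t - 24)^3
(2) = -2.9*q^4 + 28.96*q^3 + 5.01*q^2 - 4.04*q - 2.3
(3) = -9.0*m - 2.18
(4) = 20*(20*j^2*(3 - j) + 3*(j - 1)*(5*j^2 + 2))/(5*j^2 + 2)^3
(5) = 12*c^2 + 4*c - 1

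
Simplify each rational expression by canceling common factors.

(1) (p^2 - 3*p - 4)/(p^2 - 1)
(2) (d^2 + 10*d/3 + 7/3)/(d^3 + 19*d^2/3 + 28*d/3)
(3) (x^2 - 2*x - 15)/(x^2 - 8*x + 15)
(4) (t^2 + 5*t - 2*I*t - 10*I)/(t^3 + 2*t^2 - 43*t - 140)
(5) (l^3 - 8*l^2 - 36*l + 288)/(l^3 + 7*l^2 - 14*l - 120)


(1) = (p - 4)/(p - 1)
(2) = (d + 1)/(d^2 + 4*d)
(3) = (x + 3)/(x - 3)
(4) = (t - 2*I)/(t^2 - 3*t - 28)
(5) = (l^2 - 14*l + 48)/(l^2 + l - 20)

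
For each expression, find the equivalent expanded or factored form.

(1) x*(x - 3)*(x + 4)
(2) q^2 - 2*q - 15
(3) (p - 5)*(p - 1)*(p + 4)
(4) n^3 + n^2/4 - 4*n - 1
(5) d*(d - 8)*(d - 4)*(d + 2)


(1) = x^3 + x^2 - 12*x
(2) = (q - 5)*(q + 3)
(3) = p^3 - 2*p^2 - 19*p + 20
(4) = (n - 2)*(n + 1/4)*(n + 2)
(5) = d^4 - 10*d^3 + 8*d^2 + 64*d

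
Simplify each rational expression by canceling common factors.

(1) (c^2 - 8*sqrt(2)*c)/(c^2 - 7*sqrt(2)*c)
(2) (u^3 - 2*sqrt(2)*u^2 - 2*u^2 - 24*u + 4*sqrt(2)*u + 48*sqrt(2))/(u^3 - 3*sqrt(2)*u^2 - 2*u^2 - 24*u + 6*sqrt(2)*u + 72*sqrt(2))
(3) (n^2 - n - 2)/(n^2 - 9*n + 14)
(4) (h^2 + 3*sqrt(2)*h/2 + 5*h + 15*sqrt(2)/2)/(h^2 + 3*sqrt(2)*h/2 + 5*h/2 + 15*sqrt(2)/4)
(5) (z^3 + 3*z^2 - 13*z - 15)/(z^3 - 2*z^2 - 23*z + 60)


(1) = (c - 8*sqrt(2))/(c - 7*sqrt(2))
(2) = (u - 2*sqrt(2))/(u - 3*sqrt(2))
(3) = (n + 1)/(n - 7)
(4) = (8*h + 40)/(8*h + 20)
(5) = (z + 1)/(z - 4)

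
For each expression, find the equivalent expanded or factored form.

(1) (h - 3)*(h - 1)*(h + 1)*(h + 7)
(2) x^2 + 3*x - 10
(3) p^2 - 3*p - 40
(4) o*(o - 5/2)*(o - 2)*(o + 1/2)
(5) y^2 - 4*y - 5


(1) = h^4 + 4*h^3 - 22*h^2 - 4*h + 21
(2) = (x - 2)*(x + 5)
(3) = (p - 8)*(p + 5)
(4) = o^4 - 4*o^3 + 11*o^2/4 + 5*o/2
(5) = (y - 5)*(y + 1)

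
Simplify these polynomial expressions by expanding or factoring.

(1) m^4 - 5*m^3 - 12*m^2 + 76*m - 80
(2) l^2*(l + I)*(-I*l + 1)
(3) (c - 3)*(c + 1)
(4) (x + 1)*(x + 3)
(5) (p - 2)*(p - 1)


(1) = (m - 5)*(m - 2)^2*(m + 4)
(2) = -I*l^4 + 2*l^3 + I*l^2
(3) = c^2 - 2*c - 3
(4) = x^2 + 4*x + 3
(5) = p^2 - 3*p + 2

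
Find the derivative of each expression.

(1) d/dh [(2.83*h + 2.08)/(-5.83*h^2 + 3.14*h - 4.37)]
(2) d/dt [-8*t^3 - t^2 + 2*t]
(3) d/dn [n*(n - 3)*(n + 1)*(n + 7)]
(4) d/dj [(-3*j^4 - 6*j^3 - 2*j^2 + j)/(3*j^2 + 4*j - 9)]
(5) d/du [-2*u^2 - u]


(1) = (16.4989*h^2 + 24.2528*h - 18.8983)/(33.9889*h^4 - 36.6124*h^3 + 60.8138*h^2 - 27.4436*h + 19.0969)
(2) = -24*t^2 - 2*t + 2
(3) = 4*n^3 + 15*n^2 - 34*n - 21
(4) = (-18*j^5 - 54*j^4 + 60*j^3 + 151*j^2 + 36*j - 9)/(9*j^4 + 24*j^3 - 38*j^2 - 72*j + 81)
(5) = -4*u - 1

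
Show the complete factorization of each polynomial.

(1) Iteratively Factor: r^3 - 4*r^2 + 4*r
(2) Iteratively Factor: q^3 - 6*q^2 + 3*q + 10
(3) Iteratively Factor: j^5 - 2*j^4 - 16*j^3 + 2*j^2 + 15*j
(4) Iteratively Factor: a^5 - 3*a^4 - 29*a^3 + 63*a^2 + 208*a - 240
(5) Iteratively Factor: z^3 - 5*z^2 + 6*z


(1) = (r - 2)*(r^2 - 2*r) = (r - 2)^2*(r)
(2) = (q - 5)*(q^2 - q - 2) = (q - 5)*(q + 1)*(q - 2)
(3) = (j - 1)*(j^4 - j^3 - 17*j^2 - 15*j) = j*(j - 1)*(j^3 - j^2 - 17*j - 15) = j*(j - 1)*(j + 3)*(j^2 - 4*j - 5) = j*(j - 5)*(j - 1)*(j + 3)*(j + 1)
(4) = (a + 4)*(a^4 - 7*a^3 - a^2 + 67*a - 60) = (a - 1)*(a + 4)*(a^3 - 6*a^2 - 7*a + 60) = (a - 5)*(a - 1)*(a + 4)*(a^2 - a - 12) = (a - 5)*(a - 4)*(a - 1)*(a + 4)*(a + 3)
(5) = (z - 2)*(z^2 - 3*z) = (z - 3)*(z - 2)*(z)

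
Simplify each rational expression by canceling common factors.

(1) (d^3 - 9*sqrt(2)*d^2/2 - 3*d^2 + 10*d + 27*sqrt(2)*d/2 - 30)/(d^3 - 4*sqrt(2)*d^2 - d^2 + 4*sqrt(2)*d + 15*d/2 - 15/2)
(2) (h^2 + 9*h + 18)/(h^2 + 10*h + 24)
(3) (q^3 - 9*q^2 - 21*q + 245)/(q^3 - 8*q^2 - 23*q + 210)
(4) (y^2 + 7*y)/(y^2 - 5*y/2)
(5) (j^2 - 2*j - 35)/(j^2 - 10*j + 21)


(1) = (4*d^2 + d*(-12 - 8*sqrt(2)) + 24*sqrt(2))/(4*d^2 + d*(-6*sqrt(2) - 4) + 6*sqrt(2))
(2) = (h + 3)/(h + 4)
(3) = (q - 7)/(q - 6)
(4) = (2*y + 14)/(2*y - 5)
(5) = (j + 5)/(j - 3)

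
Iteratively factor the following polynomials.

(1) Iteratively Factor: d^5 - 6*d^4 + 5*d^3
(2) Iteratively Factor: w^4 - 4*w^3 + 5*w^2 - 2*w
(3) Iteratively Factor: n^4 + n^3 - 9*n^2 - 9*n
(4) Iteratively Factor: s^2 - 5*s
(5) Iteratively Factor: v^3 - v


(1) = (d)*(d^4 - 6*d^3 + 5*d^2) = d*(d - 5)*(d^3 - d^2) = d^2*(d - 5)*(d^2 - d) = d^2*(d - 5)*(d - 1)*(d)
(2) = (w - 2)*(w^3 - 2*w^2 + w) = w*(w - 2)*(w^2 - 2*w + 1) = w*(w - 2)*(w - 1)*(w - 1)
(3) = (n)*(n^3 + n^2 - 9*n - 9) = n*(n + 3)*(n^2 - 2*n - 3) = n*(n - 3)*(n + 3)*(n + 1)
(4) = (s)*(s - 5)
(5) = (v + 1)*(v^2 - v) = v*(v + 1)*(v - 1)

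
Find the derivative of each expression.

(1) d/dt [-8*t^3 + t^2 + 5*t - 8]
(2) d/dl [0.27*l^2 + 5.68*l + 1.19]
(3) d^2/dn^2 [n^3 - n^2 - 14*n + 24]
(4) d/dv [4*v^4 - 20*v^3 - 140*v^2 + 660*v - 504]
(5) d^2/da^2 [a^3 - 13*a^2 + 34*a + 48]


(1) = -24*t^2 + 2*t + 5
(2) = 0.54*l + 5.68
(3) = 6*n - 2
(4) = 16*v^3 - 60*v^2 - 280*v + 660
(5) = 6*a - 26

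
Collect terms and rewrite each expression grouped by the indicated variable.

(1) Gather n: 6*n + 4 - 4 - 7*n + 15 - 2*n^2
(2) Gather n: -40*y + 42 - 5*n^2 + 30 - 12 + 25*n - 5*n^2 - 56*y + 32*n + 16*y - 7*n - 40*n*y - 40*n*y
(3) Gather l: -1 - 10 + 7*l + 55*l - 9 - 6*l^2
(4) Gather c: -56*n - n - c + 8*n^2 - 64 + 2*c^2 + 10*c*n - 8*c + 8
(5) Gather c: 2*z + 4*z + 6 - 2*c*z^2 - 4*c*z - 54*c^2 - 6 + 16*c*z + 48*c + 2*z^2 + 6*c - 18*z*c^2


(1) = -2*n^2 - n + 15
(2) = -10*n^2 + n*(50 - 80*y) - 80*y + 60
(3) = -6*l^2 + 62*l - 20
(4) = 2*c^2 + c*(10*n - 9) + 8*n^2 - 57*n - 56
(5) = c^2*(-18*z - 54) + c*(-2*z^2 + 12*z + 54) + 2*z^2 + 6*z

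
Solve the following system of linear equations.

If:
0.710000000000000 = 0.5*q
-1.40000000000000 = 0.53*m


Then:
m = -2.64
q = 1.42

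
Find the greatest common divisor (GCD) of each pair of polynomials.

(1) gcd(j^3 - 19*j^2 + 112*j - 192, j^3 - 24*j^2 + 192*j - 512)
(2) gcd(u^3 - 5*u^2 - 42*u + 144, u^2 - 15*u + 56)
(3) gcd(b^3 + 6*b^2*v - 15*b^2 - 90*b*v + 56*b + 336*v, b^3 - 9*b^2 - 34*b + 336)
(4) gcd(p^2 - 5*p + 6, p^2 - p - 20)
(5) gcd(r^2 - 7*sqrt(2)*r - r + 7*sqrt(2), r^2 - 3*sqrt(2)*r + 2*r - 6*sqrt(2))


(1) = gcd((j - 8)^2*(j - 3), (j - 8)^3) = j^2 - 16*j + 64
(2) = u - 8
(3) = b^2 - 15*b + 56
(4) = 1
(5) = 1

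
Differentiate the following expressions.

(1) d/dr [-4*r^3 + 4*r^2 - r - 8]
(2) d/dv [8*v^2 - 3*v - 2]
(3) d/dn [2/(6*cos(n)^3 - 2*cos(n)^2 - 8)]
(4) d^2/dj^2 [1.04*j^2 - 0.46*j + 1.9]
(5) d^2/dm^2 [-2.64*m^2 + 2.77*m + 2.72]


(1) = -12*r^2 + 8*r - 1
(2) = 16*v - 3
(3) = (9*cos(n) - 2)*sin(n)*cos(n)/(-3*cos(n)^3 + cos(n)^2 + 4)^2
(4) = 2.08000000000000
(5) = -5.28000000000000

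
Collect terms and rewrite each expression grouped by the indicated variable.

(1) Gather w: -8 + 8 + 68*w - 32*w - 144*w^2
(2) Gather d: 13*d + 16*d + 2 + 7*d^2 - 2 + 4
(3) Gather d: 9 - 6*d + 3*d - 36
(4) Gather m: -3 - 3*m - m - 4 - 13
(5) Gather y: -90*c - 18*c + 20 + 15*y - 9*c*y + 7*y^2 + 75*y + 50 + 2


(1) = -144*w^2 + 36*w
(2) = 7*d^2 + 29*d + 4
(3) = -3*d - 27
(4) = -4*m - 20
(5) = -108*c + 7*y^2 + y*(90 - 9*c) + 72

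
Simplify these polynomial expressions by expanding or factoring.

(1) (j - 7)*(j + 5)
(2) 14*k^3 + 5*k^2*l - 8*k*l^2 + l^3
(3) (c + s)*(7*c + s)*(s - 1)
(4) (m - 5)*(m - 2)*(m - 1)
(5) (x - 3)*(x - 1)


(1) = j^2 - 2*j - 35
(2) = (-7*k + l)*(-2*k + l)*(k + l)
(3) = 7*c^2*s - 7*c^2 + 8*c*s^2 - 8*c*s + s^3 - s^2
(4) = m^3 - 8*m^2 + 17*m - 10
(5) = x^2 - 4*x + 3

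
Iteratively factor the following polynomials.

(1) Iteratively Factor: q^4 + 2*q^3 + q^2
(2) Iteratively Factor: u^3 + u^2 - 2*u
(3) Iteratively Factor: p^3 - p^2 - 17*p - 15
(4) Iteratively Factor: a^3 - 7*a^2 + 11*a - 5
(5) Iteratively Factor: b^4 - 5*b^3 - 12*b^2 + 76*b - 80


(1) = (q)*(q^3 + 2*q^2 + q) = q*(q + 1)*(q^2 + q) = q^2*(q + 1)*(q + 1)
(2) = (u + 2)*(u^2 - u) = (u - 1)*(u + 2)*(u)
(3) = (p + 1)*(p^2 - 2*p - 15) = (p + 1)*(p + 3)*(p - 5)
(4) = (a - 1)*(a^2 - 6*a + 5) = (a - 5)*(a - 1)*(a - 1)
(5) = (b - 2)*(b^3 - 3*b^2 - 18*b + 40) = (b - 5)*(b - 2)*(b^2 + 2*b - 8) = (b - 5)*(b - 2)*(b + 4)*(b - 2)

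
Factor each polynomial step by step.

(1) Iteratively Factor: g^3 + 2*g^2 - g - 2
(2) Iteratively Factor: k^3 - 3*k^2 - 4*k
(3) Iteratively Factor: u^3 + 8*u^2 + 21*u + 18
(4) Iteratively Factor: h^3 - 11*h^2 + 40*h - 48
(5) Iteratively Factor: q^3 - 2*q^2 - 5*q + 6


(1) = (g + 1)*(g^2 + g - 2) = (g + 1)*(g + 2)*(g - 1)
(2) = (k)*(k^2 - 3*k - 4) = k*(k + 1)*(k - 4)
(3) = (u + 2)*(u^2 + 6*u + 9) = (u + 2)*(u + 3)*(u + 3)
(4) = (h - 4)*(h^2 - 7*h + 12) = (h - 4)*(h - 3)*(h - 4)
(5) = (q - 1)*(q^2 - q - 6) = (q - 3)*(q - 1)*(q + 2)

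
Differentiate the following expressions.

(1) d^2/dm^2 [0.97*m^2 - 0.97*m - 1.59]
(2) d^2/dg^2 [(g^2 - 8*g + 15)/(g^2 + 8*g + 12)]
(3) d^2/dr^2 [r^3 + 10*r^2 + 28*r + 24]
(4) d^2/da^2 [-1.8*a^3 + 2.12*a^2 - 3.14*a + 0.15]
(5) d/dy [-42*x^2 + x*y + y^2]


(1) = 1.94000000000000
(2) = 2*(-16*g^3 + 9*g^2 + 648*g + 1692)/(g^6 + 24*g^5 + 228*g^4 + 1088*g^3 + 2736*g^2 + 3456*g + 1728)
(3) = 6*r + 20
(4) = 4.24 - 10.8*a
(5) = x + 2*y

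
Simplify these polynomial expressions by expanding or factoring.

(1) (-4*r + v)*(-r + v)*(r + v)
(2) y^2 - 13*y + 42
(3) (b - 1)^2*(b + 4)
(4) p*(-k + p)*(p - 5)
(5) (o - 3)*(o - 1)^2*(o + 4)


(1) = 4*r^3 - r^2*v - 4*r*v^2 + v^3
(2) = (y - 7)*(y - 6)
(3) = b^3 + 2*b^2 - 7*b + 4
(4) = -k*p^2 + 5*k*p + p^3 - 5*p^2
(5) = o^4 - o^3 - 13*o^2 + 25*o - 12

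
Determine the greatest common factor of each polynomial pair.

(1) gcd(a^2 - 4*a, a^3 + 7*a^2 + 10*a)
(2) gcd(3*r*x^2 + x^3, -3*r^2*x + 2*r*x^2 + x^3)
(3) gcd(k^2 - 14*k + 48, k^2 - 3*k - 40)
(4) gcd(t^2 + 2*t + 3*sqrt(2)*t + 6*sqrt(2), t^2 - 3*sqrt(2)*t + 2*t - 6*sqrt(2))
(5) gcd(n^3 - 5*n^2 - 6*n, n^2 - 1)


(1) = a
(2) = 3*r*x + x^2
(3) = gcd((k - 8)*(k - 6), (k - 8)*(k + 5)) = k - 8
(4) = gcd((t + 2)*(t + 3*sqrt(2)), (t + 2)*(t - 3*sqrt(2))) = t + 2
(5) = n + 1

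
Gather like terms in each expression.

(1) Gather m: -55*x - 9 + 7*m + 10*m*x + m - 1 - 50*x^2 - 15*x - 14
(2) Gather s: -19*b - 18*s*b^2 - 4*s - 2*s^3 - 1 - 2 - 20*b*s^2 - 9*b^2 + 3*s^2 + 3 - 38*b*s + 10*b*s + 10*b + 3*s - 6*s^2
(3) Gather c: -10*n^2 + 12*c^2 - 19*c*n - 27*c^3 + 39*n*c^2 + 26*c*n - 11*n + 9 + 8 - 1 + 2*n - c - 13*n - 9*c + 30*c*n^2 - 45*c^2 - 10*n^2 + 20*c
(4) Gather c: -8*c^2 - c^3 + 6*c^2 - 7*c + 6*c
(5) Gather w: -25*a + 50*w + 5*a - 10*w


(1) = m*(10*x + 8) - 50*x^2 - 70*x - 24
(2) = -9*b^2 - 9*b - 2*s^3 + s^2*(-20*b - 3) + s*(-18*b^2 - 28*b - 1)
(3) = -27*c^3 + c^2*(39*n - 33) + c*(30*n^2 + 7*n + 10) - 20*n^2 - 22*n + 16
(4) = -c^3 - 2*c^2 - c
(5) = -20*a + 40*w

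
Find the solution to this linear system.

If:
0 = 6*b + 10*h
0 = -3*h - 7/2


Then:
b = 35/18
h = -7/6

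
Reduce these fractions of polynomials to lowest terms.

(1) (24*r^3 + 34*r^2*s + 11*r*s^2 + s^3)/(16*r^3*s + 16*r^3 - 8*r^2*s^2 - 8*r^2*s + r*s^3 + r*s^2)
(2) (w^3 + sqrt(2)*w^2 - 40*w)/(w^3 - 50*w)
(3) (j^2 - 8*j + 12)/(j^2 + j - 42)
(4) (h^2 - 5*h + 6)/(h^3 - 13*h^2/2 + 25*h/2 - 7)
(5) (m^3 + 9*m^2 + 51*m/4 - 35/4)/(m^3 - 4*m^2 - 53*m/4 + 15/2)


(1) = (24*r^3 + 34*r^2*s + 11*r*s^2 + s^3)/(16*r^3*s + 16*r^3 - 8*r^2*s^2 - 8*r^2*s + r*s^3 + r*s^2)
(2) = (w - 4*sqrt(2))/(w - 5*sqrt(2))
(3) = (j - 2)/(j + 7)
(4) = (2*h - 6)/(2*h^2 - 9*h + 7)
(5) = (m + 7)/(m - 6)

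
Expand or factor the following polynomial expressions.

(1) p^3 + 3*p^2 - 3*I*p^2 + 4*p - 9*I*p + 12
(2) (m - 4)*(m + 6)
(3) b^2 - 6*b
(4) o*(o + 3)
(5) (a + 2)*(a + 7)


(1) = (p + 3)*(p - 4*I)*(p + I)
(2) = m^2 + 2*m - 24
(3) = b*(b - 6)
(4) = o^2 + 3*o
(5) = a^2 + 9*a + 14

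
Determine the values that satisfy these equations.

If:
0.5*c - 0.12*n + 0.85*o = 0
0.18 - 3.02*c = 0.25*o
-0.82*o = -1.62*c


Then:
c = 0.05
n = 0.93
o = 0.10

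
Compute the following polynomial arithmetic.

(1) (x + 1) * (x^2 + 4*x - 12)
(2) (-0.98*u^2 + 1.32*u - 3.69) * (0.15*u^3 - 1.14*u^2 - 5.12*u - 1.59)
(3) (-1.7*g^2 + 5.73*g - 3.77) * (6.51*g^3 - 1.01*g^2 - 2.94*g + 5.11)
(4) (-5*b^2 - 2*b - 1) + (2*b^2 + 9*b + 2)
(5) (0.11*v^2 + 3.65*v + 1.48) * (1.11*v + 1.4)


(1) = x^3 + 5*x^2 - 8*x - 12
(2) = -0.147*u^5 + 1.3152*u^4 + 2.9593*u^3 - 0.9936*u^2 + 16.794*u + 5.8671
(3) = -11.067*g^5 + 39.0193*g^4 - 25.332*g^3 - 21.7255*g^2 + 40.3641*g - 19.2647
(4) = -3*b^2 + 7*b + 1
(5) = 0.1221*v^3 + 4.2055*v^2 + 6.7528*v + 2.072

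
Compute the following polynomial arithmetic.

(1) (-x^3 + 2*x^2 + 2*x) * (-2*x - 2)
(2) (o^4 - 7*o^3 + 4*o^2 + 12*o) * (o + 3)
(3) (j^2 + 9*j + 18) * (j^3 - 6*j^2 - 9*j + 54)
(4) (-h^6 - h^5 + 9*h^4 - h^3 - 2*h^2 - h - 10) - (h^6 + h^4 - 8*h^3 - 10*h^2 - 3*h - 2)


(1) = 2*x^4 - 2*x^3 - 8*x^2 - 4*x
(2) = o^5 - 4*o^4 - 17*o^3 + 24*o^2 + 36*o
(3) = j^5 + 3*j^4 - 45*j^3 - 135*j^2 + 324*j + 972
(4) = -2*h^6 - h^5 + 8*h^4 + 7*h^3 + 8*h^2 + 2*h - 8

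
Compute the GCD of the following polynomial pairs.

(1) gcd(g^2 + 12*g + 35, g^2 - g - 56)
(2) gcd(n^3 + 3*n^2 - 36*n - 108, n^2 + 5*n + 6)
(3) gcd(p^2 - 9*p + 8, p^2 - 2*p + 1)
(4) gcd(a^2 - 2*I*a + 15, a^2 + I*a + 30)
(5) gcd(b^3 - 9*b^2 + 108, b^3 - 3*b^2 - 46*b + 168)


(1) = gcd((g + 5)*(g + 7), (g - 8)*(g + 7)) = g + 7
(2) = gcd((n - 6)*(n + 3)*(n + 6), (n + 2)*(n + 3)) = n + 3
(3) = p - 1
(4) = gcd((a - 5*I)*(a + 3*I), (a - 5*I)*(a + 6*I)) = a - 5*I
(5) = gcd((b - 6)^2*(b + 3), (b - 6)*(b - 4)*(b + 7)) = b - 6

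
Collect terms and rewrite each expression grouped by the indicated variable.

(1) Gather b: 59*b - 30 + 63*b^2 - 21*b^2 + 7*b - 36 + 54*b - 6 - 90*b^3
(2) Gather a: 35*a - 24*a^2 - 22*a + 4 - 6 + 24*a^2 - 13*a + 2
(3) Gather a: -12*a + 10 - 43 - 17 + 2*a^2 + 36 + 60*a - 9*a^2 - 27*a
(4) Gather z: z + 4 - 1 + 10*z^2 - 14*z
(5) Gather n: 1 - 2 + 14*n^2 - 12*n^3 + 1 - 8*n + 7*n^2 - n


(1) = -90*b^3 + 42*b^2 + 120*b - 72
(2) = 0
(3) = -7*a^2 + 21*a - 14
(4) = 10*z^2 - 13*z + 3
(5) = -12*n^3 + 21*n^2 - 9*n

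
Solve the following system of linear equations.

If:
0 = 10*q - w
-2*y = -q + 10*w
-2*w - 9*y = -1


Then:
q = -2/851
w = -20/851
y = 99/851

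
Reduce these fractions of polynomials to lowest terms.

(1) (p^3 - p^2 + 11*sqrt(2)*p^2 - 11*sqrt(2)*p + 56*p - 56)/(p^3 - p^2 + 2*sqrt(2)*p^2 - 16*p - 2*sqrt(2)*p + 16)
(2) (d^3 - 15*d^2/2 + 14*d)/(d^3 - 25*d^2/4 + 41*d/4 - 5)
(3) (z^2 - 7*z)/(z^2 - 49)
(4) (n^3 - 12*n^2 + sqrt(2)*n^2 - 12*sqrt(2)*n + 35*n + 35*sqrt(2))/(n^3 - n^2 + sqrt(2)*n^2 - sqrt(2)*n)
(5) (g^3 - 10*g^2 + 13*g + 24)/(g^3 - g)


(1) = (p + 7*sqrt(2))/(p - 2*sqrt(2))
(2) = (4*d^2 - 14*d)/(4*d^2 - 9*d + 5)
(3) = z/(z + 7)
(4) = (n^2 - 12*n + 35)/(n^2 - n)
(5) = (g^2 - 11*g + 24)/(g^2 - g)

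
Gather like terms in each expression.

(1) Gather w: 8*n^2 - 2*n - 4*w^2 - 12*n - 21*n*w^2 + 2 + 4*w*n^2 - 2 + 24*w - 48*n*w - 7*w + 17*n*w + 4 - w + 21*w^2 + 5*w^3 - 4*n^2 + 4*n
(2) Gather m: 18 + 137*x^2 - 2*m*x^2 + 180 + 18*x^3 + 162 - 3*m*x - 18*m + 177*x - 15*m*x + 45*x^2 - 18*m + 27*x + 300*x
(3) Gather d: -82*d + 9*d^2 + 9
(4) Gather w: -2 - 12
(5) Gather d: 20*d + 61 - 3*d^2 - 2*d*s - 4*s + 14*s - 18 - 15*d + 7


(1) = 4*n^2 - 10*n + 5*w^3 + w^2*(17 - 21*n) + w*(4*n^2 - 31*n + 16) + 4
(2) = m*(-2*x^2 - 18*x - 36) + 18*x^3 + 182*x^2 + 504*x + 360
(3) = 9*d^2 - 82*d + 9
(4) = -14
(5) = -3*d^2 + d*(5 - 2*s) + 10*s + 50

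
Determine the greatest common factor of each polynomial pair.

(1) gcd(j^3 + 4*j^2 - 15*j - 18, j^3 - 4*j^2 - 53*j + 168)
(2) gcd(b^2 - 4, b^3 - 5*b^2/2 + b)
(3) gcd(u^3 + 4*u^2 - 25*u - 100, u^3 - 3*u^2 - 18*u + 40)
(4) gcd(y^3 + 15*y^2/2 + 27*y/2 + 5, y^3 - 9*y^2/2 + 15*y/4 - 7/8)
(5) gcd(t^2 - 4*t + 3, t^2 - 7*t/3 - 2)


(1) = j - 3
(2) = gcd((b - 2)*(b + 2), b*(b - 2)*(b - 1/2)) = b - 2
(3) = u^2 - u - 20
(4) = gcd((y + 1/2)*(y + 2)*(y + 5), (y - 7/2)*(y - 1/2)^2) = 1
(5) = gcd((t - 3)*(t - 1), (t - 3)*(t + 2/3)) = t - 3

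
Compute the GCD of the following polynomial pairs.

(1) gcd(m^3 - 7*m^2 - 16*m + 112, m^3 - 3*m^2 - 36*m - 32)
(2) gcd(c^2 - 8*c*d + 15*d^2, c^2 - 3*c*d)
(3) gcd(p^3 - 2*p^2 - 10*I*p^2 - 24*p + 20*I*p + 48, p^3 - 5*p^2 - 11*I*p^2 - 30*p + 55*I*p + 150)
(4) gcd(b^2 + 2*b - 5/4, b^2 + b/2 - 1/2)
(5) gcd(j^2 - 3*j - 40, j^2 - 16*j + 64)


(1) = gcd((m - 7)*(m - 4)*(m + 4), (m - 8)*(m + 1)*(m + 4)) = m + 4
(2) = c - 3*d
(3) = gcd((p - 2)*(p - 6*I)*(p - 4*I), (p - 5)*(p - 6*I)*(p - 5*I)) = p - 6*I
(4) = gcd((b - 1/2)*(b + 5/2), (b - 1/2)*(b + 1)) = b - 1/2
(5) = gcd((j - 8)*(j + 5), (j - 8)^2) = j - 8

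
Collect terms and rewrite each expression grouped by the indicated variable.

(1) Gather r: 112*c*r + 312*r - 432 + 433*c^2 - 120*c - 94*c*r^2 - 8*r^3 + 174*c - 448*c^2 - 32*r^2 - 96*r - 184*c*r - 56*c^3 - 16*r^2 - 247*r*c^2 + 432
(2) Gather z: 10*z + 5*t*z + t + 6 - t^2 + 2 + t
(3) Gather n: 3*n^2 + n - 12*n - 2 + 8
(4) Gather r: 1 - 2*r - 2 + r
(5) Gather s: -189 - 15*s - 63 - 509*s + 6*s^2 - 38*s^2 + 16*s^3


(1) = -56*c^3 - 15*c^2 + 54*c - 8*r^3 + r^2*(-94*c - 48) + r*(-247*c^2 - 72*c + 216)
(2) = -t^2 + 2*t + z*(5*t + 10) + 8
(3) = 3*n^2 - 11*n + 6
(4) = -r - 1
(5) = 16*s^3 - 32*s^2 - 524*s - 252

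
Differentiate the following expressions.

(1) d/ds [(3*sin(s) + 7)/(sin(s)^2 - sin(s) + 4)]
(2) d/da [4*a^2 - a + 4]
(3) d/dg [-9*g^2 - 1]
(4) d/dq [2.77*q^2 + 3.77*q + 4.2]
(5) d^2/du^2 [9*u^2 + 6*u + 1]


(1) = (-3*sin(s)^2 - 14*sin(s) + 19)*cos(s)/(sin(s)^2 - sin(s) + 4)^2
(2) = 8*a - 1
(3) = -18*g
(4) = 5.54*q + 3.77
(5) = 18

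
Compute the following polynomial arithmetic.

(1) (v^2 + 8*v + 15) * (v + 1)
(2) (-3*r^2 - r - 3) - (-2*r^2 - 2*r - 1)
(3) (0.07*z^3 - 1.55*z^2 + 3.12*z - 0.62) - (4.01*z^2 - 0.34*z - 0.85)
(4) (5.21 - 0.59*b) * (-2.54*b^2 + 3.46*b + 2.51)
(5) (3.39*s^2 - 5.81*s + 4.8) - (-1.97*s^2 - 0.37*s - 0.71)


(1) = v^3 + 9*v^2 + 23*v + 15
(2) = -r^2 + r - 2
(3) = 0.07*z^3 - 5.56*z^2 + 3.46*z + 0.23
(4) = 1.4986*b^3 - 15.2748*b^2 + 16.5457*b + 13.0771
(5) = 5.36*s^2 - 5.44*s + 5.51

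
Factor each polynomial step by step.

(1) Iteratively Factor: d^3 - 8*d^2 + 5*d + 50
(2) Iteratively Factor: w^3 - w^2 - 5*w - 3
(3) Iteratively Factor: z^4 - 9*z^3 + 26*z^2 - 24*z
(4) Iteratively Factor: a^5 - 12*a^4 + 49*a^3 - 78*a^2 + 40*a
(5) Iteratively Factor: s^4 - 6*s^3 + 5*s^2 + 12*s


(1) = (d - 5)*(d^2 - 3*d - 10) = (d - 5)^2*(d + 2)
(2) = (w - 3)*(w^2 + 2*w + 1) = (w - 3)*(w + 1)*(w + 1)
(3) = (z - 2)*(z^3 - 7*z^2 + 12*z) = (z - 4)*(z - 2)*(z^2 - 3*z) = (z - 4)*(z - 3)*(z - 2)*(z)
(4) = (a - 5)*(a^4 - 7*a^3 + 14*a^2 - 8*a) = (a - 5)*(a - 1)*(a^3 - 6*a^2 + 8*a) = a*(a - 5)*(a - 1)*(a^2 - 6*a + 8) = a*(a - 5)*(a - 4)*(a - 1)*(a - 2)
(5) = (s + 1)*(s^3 - 7*s^2 + 12*s) = (s - 4)*(s + 1)*(s^2 - 3*s) = s*(s - 4)*(s + 1)*(s - 3)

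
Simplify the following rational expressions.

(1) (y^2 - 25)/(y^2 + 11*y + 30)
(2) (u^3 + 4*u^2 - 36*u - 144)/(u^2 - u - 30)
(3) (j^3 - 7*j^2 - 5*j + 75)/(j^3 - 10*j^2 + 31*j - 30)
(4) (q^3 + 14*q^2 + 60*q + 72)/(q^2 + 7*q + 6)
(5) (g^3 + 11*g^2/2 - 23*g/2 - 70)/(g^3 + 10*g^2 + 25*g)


(1) = (y - 5)/(y + 6)
(2) = (u^2 + 10*u + 24)/(u + 5)
(3) = (j^2 - 2*j - 15)/(j^2 - 5*j + 6)
(4) = (q^2 + 8*q + 12)/(q + 1)
(5) = (2*g^2 + g - 28)/(2*g^2 + 10*g)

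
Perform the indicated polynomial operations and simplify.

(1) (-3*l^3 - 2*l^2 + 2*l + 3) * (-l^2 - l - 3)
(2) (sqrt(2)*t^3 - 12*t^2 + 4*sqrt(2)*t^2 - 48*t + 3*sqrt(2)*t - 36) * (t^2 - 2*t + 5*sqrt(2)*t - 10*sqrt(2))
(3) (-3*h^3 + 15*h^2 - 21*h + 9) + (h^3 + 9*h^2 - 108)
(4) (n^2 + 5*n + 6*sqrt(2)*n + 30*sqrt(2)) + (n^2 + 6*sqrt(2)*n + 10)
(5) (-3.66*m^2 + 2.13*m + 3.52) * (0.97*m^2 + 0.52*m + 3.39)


(1) = 3*l^5 + 5*l^4 + 9*l^3 + l^2 - 9*l - 9
(2) = sqrt(2)*t^5 - 2*t^4 + 2*sqrt(2)*t^4 - 65*sqrt(2)*t^3 - 4*t^3 - 126*sqrt(2)*t^2 + 10*t^2 + 12*t + 300*sqrt(2)*t + 360*sqrt(2)
(3) = -2*h^3 + 24*h^2 - 21*h - 99
(4) = 2*n^2 + 5*n + 12*sqrt(2)*n + 10 + 30*sqrt(2)
(5) = -3.5502*m^4 + 0.1629*m^3 - 7.8854*m^2 + 9.0511*m + 11.9328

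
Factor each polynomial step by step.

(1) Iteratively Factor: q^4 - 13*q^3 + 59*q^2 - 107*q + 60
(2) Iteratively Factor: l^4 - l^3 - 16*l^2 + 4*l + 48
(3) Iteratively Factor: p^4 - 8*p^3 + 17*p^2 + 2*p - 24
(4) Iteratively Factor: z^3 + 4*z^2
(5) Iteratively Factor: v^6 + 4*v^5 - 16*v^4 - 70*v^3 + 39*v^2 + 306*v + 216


(1) = (q - 4)*(q^3 - 9*q^2 + 23*q - 15) = (q - 5)*(q - 4)*(q^2 - 4*q + 3) = (q - 5)*(q - 4)*(q - 3)*(q - 1)
(2) = (l - 2)*(l^3 + l^2 - 14*l - 24) = (l - 4)*(l - 2)*(l^2 + 5*l + 6) = (l - 4)*(l - 2)*(l + 2)*(l + 3)
(3) = (p - 2)*(p^3 - 6*p^2 + 5*p + 12) = (p - 2)*(p + 1)*(p^2 - 7*p + 12) = (p - 3)*(p - 2)*(p + 1)*(p - 4)
(4) = (z)*(z^2 + 4*z) = z*(z + 4)*(z)
(5) = (v + 3)*(v^5 + v^4 - 19*v^3 - 13*v^2 + 78*v + 72) = (v + 2)*(v + 3)*(v^4 - v^3 - 17*v^2 + 21*v + 36) = (v - 3)*(v + 2)*(v + 3)*(v^3 + 2*v^2 - 11*v - 12) = (v - 3)*(v + 2)*(v + 3)*(v + 4)*(v^2 - 2*v - 3) = (v - 3)^2*(v + 2)*(v + 3)*(v + 4)*(v + 1)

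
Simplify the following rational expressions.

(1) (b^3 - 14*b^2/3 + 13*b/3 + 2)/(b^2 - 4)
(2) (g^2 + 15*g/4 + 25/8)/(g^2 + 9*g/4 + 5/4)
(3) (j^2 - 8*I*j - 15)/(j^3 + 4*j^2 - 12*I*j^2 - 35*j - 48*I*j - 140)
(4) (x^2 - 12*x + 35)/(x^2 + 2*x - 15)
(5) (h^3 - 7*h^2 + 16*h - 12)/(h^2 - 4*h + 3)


(1) = (3*b^2 - 8*b - 3)/(3*b + 6)
(2) = (2*g + 5)/(2*g + 2)
(3) = (j - 3*I)/(j^2 + j*(4 - 7*I) - 28*I)
(4) = (x^2 - 12*x + 35)/(x^2 + 2*x - 15)
(5) = (h^2 - 4*h + 4)/(h - 1)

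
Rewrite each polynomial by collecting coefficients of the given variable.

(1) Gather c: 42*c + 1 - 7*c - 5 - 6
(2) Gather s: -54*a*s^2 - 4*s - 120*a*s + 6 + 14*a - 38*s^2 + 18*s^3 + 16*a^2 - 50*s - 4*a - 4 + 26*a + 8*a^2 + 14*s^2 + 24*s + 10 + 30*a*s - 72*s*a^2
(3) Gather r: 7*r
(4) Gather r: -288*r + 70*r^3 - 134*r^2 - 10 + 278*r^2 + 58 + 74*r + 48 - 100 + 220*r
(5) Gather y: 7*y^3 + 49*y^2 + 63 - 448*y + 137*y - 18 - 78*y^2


(1) = 35*c - 10
(2) = 24*a^2 + 36*a + 18*s^3 + s^2*(-54*a - 24) + s*(-72*a^2 - 90*a - 30) + 12
(3) = 7*r
(4) = 70*r^3 + 144*r^2 + 6*r - 4
(5) = 7*y^3 - 29*y^2 - 311*y + 45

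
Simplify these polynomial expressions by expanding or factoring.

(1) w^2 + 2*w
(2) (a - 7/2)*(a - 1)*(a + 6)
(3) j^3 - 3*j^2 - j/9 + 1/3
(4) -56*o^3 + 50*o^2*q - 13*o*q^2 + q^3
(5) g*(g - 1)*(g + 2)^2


(1) = w*(w + 2)
(2) = a^3 + 3*a^2/2 - 47*a/2 + 21
(3) = (j - 3)*(j - 1/3)*(j + 1/3)
(4) = (-7*o + q)*(-4*o + q)*(-2*o + q)
(5) = g^4 + 3*g^3 - 4*g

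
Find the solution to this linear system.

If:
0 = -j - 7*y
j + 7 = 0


Then:
j = -7
y = 1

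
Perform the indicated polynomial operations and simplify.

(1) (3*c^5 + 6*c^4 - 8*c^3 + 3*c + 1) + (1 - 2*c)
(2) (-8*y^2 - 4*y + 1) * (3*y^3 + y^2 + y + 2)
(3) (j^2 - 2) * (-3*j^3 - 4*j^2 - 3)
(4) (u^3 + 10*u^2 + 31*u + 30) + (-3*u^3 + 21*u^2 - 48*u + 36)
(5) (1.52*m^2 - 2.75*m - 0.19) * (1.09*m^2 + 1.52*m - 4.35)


(1) = 3*c^5 + 6*c^4 - 8*c^3 + c + 2
(2) = -24*y^5 - 20*y^4 - 9*y^3 - 19*y^2 - 7*y + 2
(3) = -3*j^5 - 4*j^4 + 6*j^3 + 5*j^2 + 6
(4) = -2*u^3 + 31*u^2 - 17*u + 66
(5) = 1.6568*m^4 - 0.6871*m^3 - 10.9991*m^2 + 11.6737*m + 0.8265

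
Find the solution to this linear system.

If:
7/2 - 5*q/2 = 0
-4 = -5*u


Then:
q = 7/5
u = 4/5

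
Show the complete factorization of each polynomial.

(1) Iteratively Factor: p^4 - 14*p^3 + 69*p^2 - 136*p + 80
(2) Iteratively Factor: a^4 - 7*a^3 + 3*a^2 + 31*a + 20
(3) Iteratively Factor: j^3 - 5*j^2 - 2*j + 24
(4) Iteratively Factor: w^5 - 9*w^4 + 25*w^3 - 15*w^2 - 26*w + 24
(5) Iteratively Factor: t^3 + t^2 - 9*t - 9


(1) = (p - 1)*(p^3 - 13*p^2 + 56*p - 80) = (p - 5)*(p - 1)*(p^2 - 8*p + 16) = (p - 5)*(p - 4)*(p - 1)*(p - 4)
(2) = (a - 5)*(a^3 - 2*a^2 - 7*a - 4) = (a - 5)*(a + 1)*(a^2 - 3*a - 4) = (a - 5)*(a + 1)^2*(a - 4)
(3) = (j - 3)*(j^2 - 2*j - 8) = (j - 3)*(j + 2)*(j - 4)
(4) = (w - 4)*(w^4 - 5*w^3 + 5*w^2 + 5*w - 6) = (w - 4)*(w + 1)*(w^3 - 6*w^2 + 11*w - 6) = (w - 4)*(w - 3)*(w + 1)*(w^2 - 3*w + 2) = (w - 4)*(w - 3)*(w - 1)*(w + 1)*(w - 2)
(5) = (t - 3)*(t^2 + 4*t + 3) = (t - 3)*(t + 1)*(t + 3)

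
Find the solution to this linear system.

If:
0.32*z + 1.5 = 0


Then:
z = -4.69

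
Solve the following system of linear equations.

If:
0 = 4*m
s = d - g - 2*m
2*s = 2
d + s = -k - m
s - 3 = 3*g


Then:
d = 1/3
g = -2/3
k = -4/3
m = 0
s = 1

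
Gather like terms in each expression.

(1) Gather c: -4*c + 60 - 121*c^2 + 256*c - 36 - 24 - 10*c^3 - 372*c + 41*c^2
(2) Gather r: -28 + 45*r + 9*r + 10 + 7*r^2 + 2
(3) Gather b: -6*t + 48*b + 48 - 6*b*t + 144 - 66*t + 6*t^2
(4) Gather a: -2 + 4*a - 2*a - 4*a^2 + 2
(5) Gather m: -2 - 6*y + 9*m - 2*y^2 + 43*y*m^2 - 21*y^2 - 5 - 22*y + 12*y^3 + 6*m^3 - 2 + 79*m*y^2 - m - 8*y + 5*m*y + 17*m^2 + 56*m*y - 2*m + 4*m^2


(1) = -10*c^3 - 80*c^2 - 120*c
(2) = 7*r^2 + 54*r - 16
(3) = b*(48 - 6*t) + 6*t^2 - 72*t + 192
(4) = -4*a^2 + 2*a
(5) = 6*m^3 + m^2*(43*y + 21) + m*(79*y^2 + 61*y + 6) + 12*y^3 - 23*y^2 - 36*y - 9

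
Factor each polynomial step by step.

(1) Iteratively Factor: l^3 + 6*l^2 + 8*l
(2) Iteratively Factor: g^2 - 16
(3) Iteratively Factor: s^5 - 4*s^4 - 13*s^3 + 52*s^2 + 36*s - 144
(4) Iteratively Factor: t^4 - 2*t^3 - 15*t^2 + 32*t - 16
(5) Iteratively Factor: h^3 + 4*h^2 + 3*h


(1) = (l)*(l^2 + 6*l + 8) = l*(l + 2)*(l + 4)
(2) = (g + 4)*(g - 4)
(3) = (s - 3)*(s^4 - s^3 - 16*s^2 + 4*s + 48) = (s - 3)*(s + 3)*(s^3 - 4*s^2 - 4*s + 16) = (s - 4)*(s - 3)*(s + 3)*(s^2 - 4) = (s - 4)*(s - 3)*(s + 2)*(s + 3)*(s - 2)
(4) = (t - 1)*(t^3 - t^2 - 16*t + 16) = (t - 1)^2*(t^2 - 16) = (t - 4)*(t - 1)^2*(t + 4)
(5) = (h + 1)*(h^2 + 3*h) = h*(h + 1)*(h + 3)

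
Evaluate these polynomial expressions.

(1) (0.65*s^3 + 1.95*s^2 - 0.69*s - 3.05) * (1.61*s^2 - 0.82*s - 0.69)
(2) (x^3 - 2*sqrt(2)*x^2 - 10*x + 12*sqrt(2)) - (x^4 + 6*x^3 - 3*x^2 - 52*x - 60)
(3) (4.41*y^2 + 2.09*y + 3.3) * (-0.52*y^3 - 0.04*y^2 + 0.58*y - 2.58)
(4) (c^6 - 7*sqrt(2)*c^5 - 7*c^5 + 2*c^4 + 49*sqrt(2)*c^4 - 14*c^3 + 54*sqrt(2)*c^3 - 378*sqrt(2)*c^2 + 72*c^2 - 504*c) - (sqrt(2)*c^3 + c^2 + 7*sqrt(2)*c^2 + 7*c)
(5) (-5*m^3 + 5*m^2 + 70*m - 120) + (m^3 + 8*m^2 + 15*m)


(1) = 1.0465*s^5 + 2.6065*s^4 - 3.1584*s^3 - 5.6902*s^2 + 2.9771*s + 2.1045
(2) = -x^4 - 5*x^3 - 2*sqrt(2)*x^2 + 3*x^2 + 42*x + 12*sqrt(2) + 60
(3) = -2.2932*y^5 - 1.2632*y^4 + 0.7582*y^3 - 10.2976*y^2 - 3.4782*y - 8.514
(4) = c^6 - 7*sqrt(2)*c^5 - 7*c^5 + 2*c^4 + 49*sqrt(2)*c^4 - 14*c^3 + 53*sqrt(2)*c^3 - 385*sqrt(2)*c^2 + 71*c^2 - 511*c
(5) = -4*m^3 + 13*m^2 + 85*m - 120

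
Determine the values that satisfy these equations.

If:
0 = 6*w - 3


Then:
w = 1/2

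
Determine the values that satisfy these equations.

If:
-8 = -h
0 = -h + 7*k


Then:
h = 8
k = 8/7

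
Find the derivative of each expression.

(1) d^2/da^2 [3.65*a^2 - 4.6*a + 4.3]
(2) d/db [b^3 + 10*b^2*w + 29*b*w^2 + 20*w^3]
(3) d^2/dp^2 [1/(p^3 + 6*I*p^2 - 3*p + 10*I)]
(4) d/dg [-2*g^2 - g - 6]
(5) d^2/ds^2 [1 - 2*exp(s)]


(1) = 7.30000000000000
(2) = 3*b^2 + 20*b*w + 29*w^2
(3) = 6*(-(p + 2*I)*(p^3 + 6*I*p^2 - 3*p + 10*I) + 3*(p^2 + 4*I*p - 1)^2)/(p^3 + 6*I*p^2 - 3*p + 10*I)^3
(4) = -4*g - 1
(5) = -2*exp(s)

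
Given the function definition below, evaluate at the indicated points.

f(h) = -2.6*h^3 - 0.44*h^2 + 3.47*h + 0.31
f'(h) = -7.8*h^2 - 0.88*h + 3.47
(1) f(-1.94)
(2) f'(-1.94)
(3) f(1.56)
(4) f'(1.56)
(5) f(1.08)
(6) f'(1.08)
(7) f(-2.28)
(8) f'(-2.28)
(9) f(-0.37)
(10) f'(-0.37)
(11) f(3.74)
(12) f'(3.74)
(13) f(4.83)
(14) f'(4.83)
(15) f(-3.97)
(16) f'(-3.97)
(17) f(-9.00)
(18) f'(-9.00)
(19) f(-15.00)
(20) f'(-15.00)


(1) = 10.91
(2) = -24.18
(3) = -5.22
(4) = -16.88
(5) = 0.27
(6) = -6.58
(7) = 20.93
(8) = -35.07
(9) = -0.90
(10) = 2.73
(11) = -128.88
(12) = -108.92
(13) = -286.16
(14) = -182.75
(15) = 142.28
(16) = -115.97
(17) = 1828.84
(18) = -620.41
(19) = 8624.26
(20) = -1738.33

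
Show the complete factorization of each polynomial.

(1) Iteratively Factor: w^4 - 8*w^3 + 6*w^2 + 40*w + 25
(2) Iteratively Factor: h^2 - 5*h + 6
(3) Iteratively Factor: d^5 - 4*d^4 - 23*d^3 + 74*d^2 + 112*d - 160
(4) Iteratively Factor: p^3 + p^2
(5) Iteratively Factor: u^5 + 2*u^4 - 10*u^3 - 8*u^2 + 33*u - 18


(1) = (w + 1)*(w^3 - 9*w^2 + 15*w + 25) = (w + 1)^2*(w^2 - 10*w + 25) = (w - 5)*(w + 1)^2*(w - 5)
(2) = (h - 3)*(h - 2)
(3) = (d - 5)*(d^4 + d^3 - 18*d^2 - 16*d + 32) = (d - 5)*(d - 1)*(d^3 + 2*d^2 - 16*d - 32) = (d - 5)*(d - 1)*(d + 2)*(d^2 - 16) = (d - 5)*(d - 1)*(d + 2)*(d + 4)*(d - 4)
(4) = (p + 1)*(p^2) = p*(p + 1)*(p)
(5) = (u - 1)*(u^4 + 3*u^3 - 7*u^2 - 15*u + 18) = (u - 1)*(u + 3)*(u^3 - 7*u + 6) = (u - 1)*(u + 3)^2*(u^2 - 3*u + 2) = (u - 1)^2*(u + 3)^2*(u - 2)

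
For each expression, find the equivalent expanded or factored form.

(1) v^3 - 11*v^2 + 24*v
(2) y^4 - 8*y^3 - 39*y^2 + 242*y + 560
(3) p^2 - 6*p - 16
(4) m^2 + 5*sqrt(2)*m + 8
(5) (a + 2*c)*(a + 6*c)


(1) = v*(v - 8)*(v - 3)
(2) = (y - 8)*(y - 7)*(y + 2)*(y + 5)
(3) = (p - 8)*(p + 2)
(4) = (m + sqrt(2))*(m + 4*sqrt(2))
(5) = a^2 + 8*a*c + 12*c^2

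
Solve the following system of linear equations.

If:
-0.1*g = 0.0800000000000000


Then:
g = -0.80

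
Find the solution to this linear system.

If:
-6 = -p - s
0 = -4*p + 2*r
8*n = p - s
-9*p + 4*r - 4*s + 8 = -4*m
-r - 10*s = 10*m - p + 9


Then:
m = -21/22
n = 119/132
p = 218/33
r = 436/33
s = -20/33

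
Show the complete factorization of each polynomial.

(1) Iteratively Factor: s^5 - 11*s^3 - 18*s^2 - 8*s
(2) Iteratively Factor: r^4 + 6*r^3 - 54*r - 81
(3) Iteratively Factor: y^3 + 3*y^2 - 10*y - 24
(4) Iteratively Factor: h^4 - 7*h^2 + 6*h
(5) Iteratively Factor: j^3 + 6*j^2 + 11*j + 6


(1) = (s - 4)*(s^4 + 4*s^3 + 5*s^2 + 2*s) = s*(s - 4)*(s^3 + 4*s^2 + 5*s + 2) = s*(s - 4)*(s + 1)*(s^2 + 3*s + 2) = s*(s - 4)*(s + 1)*(s + 2)*(s + 1)
(2) = (r + 3)*(r^3 + 3*r^2 - 9*r - 27) = (r + 3)^2*(r^2 - 9) = (r + 3)^3*(r - 3)
(3) = (y + 4)*(y^2 - y - 6) = (y + 2)*(y + 4)*(y - 3)
(4) = (h - 1)*(h^3 + h^2 - 6*h) = (h - 2)*(h - 1)*(h^2 + 3*h) = h*(h - 2)*(h - 1)*(h + 3)
(5) = (j + 3)*(j^2 + 3*j + 2) = (j + 1)*(j + 3)*(j + 2)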